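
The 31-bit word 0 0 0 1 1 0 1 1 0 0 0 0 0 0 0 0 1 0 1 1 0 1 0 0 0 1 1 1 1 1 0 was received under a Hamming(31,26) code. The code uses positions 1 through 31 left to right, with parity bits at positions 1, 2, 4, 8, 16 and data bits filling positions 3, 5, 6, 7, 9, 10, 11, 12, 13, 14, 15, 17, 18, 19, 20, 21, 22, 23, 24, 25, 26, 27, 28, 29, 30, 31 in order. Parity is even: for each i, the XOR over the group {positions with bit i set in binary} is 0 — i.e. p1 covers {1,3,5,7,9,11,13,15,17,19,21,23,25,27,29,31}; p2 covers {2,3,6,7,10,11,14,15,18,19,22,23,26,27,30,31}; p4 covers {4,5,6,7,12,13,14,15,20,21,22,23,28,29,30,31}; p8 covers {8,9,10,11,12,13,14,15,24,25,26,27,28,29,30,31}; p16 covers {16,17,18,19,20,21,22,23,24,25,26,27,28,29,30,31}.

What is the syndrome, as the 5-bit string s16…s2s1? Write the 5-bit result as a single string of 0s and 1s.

s1 (pos 1,3,5,7,9,11,13,15,17,19,21,23,25,27,29,31): 0⊕0⊕1⊕1⊕0⊕0⊕0⊕0⊕1⊕1⊕0⊕0⊕0⊕1⊕1⊕0 = 0
s2 (pos 2,3,6,7,10,11,14,15,18,19,22,23,26,27,30,31): 0⊕0⊕0⊕1⊕0⊕0⊕0⊕0⊕0⊕1⊕1⊕0⊕1⊕1⊕1⊕0 = 0
s4 (pos 4,5,6,7,12,13,14,15,20,21,22,23,28,29,30,31): 1⊕1⊕0⊕1⊕0⊕0⊕0⊕0⊕1⊕0⊕1⊕0⊕1⊕1⊕1⊕0 = 0
s8 (pos 8,9,10,11,12,13,14,15,24,25,26,27,28,29,30,31): 1⊕0⊕0⊕0⊕0⊕0⊕0⊕0⊕0⊕0⊕1⊕1⊕1⊕1⊕1⊕0 = 0
s16 (pos 16,17,18,19,20,21,22,23,24,25,26,27,28,29,30,31): 0⊕1⊕0⊕1⊕1⊕0⊕1⊕0⊕0⊕0⊕1⊕1⊕1⊕1⊕1⊕0 = 1
Syndrome s16…s1 = 10000 → error at position 16.

10000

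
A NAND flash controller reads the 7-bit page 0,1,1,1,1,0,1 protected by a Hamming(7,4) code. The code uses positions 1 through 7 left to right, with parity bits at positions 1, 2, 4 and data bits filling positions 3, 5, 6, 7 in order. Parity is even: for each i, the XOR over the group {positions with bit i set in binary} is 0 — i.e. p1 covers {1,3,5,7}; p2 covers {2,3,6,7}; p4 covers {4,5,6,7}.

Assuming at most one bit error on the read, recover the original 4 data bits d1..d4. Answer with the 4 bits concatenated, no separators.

s1 (pos 1,3,5,7): 0⊕1⊕1⊕1 = 1
s2 (pos 2,3,6,7): 1⊕1⊕0⊕1 = 1
s4 (pos 4,5,6,7): 1⊕1⊕0⊕1 = 1
Syndrome s4…s1 = 111 → error at position 7.
Flip position 7: 0111101 → 0111100
Read data bits from positions 3,5,6,7: 1100

1100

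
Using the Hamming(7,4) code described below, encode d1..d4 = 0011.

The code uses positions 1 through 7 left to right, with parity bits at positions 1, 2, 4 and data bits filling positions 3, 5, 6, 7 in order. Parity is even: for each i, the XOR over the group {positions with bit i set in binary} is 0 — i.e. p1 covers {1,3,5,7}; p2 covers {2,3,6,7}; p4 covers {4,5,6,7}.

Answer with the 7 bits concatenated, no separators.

Place data at non-parity positions: p1 p2 0 p4 0 1 1
p1 (pos 1,3,5,7): XOR of data positions = 0⊕0⊕1 = 1
p2 (pos 2,3,6,7): XOR of data positions = 0⊕1⊕1 = 0
p4 (pos 4,5,6,7): XOR of data positions = 0⊕1⊕1 = 0
Codeword: 1000011

1000011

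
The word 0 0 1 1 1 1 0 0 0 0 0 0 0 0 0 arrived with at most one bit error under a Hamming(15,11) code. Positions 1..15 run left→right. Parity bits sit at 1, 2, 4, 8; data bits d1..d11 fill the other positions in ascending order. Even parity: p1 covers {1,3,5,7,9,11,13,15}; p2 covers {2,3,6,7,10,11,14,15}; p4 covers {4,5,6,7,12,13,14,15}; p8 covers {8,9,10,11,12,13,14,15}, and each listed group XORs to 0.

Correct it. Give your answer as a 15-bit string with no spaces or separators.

s1 (pos 1,3,5,7,9,11,13,15): 0⊕1⊕1⊕0⊕0⊕0⊕0⊕0 = 0
s2 (pos 2,3,6,7,10,11,14,15): 0⊕1⊕1⊕0⊕0⊕0⊕0⊕0 = 0
s4 (pos 4,5,6,7,12,13,14,15): 1⊕1⊕1⊕0⊕0⊕0⊕0⊕0 = 1
s8 (pos 8,9,10,11,12,13,14,15): 0⊕0⊕0⊕0⊕0⊕0⊕0⊕0 = 0
Syndrome s8…s1 = 0100 → error at position 4.
Flip position 4: 001111000000000 → 001011000000000

001011000000000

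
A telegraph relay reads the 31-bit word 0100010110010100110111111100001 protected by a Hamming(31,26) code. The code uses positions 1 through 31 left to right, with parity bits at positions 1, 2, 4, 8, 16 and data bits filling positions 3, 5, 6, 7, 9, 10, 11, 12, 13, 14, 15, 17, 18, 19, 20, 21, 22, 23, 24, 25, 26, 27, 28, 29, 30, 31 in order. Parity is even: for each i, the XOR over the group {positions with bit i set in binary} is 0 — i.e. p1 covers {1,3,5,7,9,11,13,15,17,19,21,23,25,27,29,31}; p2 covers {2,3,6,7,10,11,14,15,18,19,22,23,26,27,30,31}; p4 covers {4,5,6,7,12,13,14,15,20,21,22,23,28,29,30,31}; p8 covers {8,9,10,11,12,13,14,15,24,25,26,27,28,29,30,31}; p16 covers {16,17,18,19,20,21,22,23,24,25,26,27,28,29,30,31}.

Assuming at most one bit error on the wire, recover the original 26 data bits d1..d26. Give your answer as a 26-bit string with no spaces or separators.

s1 (pos 1,3,5,7,9,11,13,15,17,19,21,23,25,27,29,31): 0⊕0⊕0⊕0⊕1⊕0⊕0⊕0⊕1⊕0⊕1⊕1⊕1⊕0⊕0⊕1 = 0
s2 (pos 2,3,6,7,10,11,14,15,18,19,22,23,26,27,30,31): 1⊕0⊕1⊕0⊕0⊕0⊕1⊕0⊕1⊕0⊕1⊕1⊕1⊕0⊕0⊕1 = 0
s4 (pos 4,5,6,7,12,13,14,15,20,21,22,23,28,29,30,31): 0⊕0⊕1⊕0⊕1⊕0⊕1⊕0⊕1⊕1⊕1⊕1⊕0⊕0⊕0⊕1 = 0
s8 (pos 8,9,10,11,12,13,14,15,24,25,26,27,28,29,30,31): 1⊕1⊕0⊕0⊕1⊕0⊕1⊕0⊕1⊕1⊕1⊕0⊕0⊕0⊕0⊕1 = 0
s16 (pos 16,17,18,19,20,21,22,23,24,25,26,27,28,29,30,31): 0⊕1⊕1⊕0⊕1⊕1⊕1⊕1⊕1⊕1⊕1⊕0⊕0⊕0⊕0⊕1 = 0
Syndrome s16…s1 = 00000 → no error.
Read data bits from positions 3,5,6,7,9,10,11,12,13,14,15,17,18,19,20,21,22,23,24,25,26,27,28,29,30,31: 00101001010110111111100001

00101001010110111111100001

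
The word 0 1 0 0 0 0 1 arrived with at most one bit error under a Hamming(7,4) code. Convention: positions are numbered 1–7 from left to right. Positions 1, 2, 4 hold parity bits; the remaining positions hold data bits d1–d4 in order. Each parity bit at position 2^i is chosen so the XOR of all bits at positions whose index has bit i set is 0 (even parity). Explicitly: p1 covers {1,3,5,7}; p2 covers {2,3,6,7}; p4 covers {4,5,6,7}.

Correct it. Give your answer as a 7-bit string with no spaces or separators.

s1 (pos 1,3,5,7): 0⊕0⊕0⊕1 = 1
s2 (pos 2,3,6,7): 1⊕0⊕0⊕1 = 0
s4 (pos 4,5,6,7): 0⊕0⊕0⊕1 = 1
Syndrome s4…s1 = 101 → error at position 5.
Flip position 5: 0100001 → 0100101

0100101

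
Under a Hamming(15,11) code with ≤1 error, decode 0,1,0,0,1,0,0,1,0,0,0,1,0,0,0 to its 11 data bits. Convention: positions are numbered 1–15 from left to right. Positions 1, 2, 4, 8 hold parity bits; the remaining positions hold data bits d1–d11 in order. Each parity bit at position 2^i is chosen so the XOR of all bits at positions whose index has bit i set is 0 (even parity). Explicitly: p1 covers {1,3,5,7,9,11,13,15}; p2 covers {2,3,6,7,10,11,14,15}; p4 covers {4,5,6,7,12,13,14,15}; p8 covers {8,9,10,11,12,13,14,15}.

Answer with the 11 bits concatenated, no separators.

11000001000

s1 (pos 1,3,5,7,9,11,13,15): 0⊕0⊕1⊕0⊕0⊕0⊕0⊕0 = 1
s2 (pos 2,3,6,7,10,11,14,15): 1⊕0⊕0⊕0⊕0⊕0⊕0⊕0 = 1
s4 (pos 4,5,6,7,12,13,14,15): 0⊕1⊕0⊕0⊕1⊕0⊕0⊕0 = 0
s8 (pos 8,9,10,11,12,13,14,15): 1⊕0⊕0⊕0⊕1⊕0⊕0⊕0 = 0
Syndrome s8…s1 = 0011 → error at position 3.
Flip position 3: 010010010001000 → 011010010001000
Read data bits from positions 3,5,6,7,9,10,11,12,13,14,15: 11000001000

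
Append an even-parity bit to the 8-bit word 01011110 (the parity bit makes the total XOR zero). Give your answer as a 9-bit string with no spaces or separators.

010111101

XOR of the 8 data bits: 0⊕1⊕0⊕1⊕1⊕1⊕1⊕0 = 1
Parity bit = 1 (so all 9 bits XOR to 0).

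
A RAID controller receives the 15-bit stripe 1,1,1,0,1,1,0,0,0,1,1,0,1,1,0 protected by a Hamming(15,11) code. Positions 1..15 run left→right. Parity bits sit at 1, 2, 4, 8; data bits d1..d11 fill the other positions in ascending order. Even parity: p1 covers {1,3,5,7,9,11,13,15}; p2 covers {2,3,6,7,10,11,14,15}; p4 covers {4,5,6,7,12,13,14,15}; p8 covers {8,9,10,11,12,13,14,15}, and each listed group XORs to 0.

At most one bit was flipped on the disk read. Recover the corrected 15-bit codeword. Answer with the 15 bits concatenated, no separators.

s1 (pos 1,3,5,7,9,11,13,15): 1⊕1⊕1⊕0⊕0⊕1⊕1⊕0 = 1
s2 (pos 2,3,6,7,10,11,14,15): 1⊕1⊕1⊕0⊕1⊕1⊕1⊕0 = 0
s4 (pos 4,5,6,7,12,13,14,15): 0⊕1⊕1⊕0⊕0⊕1⊕1⊕0 = 0
s8 (pos 8,9,10,11,12,13,14,15): 0⊕0⊕1⊕1⊕0⊕1⊕1⊕0 = 0
Syndrome s8…s1 = 0001 → error at position 1.
Flip position 1: 111011000110110 → 011011000110110

011011000110110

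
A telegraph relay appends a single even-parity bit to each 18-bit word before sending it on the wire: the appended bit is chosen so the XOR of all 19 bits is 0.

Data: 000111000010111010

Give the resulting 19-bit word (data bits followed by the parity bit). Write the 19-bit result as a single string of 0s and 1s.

0001110000101110100

XOR of the 18 data bits: 0⊕0⊕0⊕1⊕1⊕1⊕0⊕0⊕0⊕0⊕1⊕0⊕1⊕1⊕1⊕0⊕1⊕0 = 0
Parity bit = 0 (so all 19 bits XOR to 0).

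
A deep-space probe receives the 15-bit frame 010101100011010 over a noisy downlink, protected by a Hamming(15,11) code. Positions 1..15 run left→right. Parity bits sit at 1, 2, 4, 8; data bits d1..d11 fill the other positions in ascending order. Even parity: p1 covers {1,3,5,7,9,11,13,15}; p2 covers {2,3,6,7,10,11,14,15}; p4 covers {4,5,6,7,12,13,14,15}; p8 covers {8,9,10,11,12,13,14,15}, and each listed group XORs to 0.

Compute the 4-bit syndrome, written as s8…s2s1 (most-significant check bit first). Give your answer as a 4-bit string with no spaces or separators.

s1 (pos 1,3,5,7,9,11,13,15): 0⊕0⊕0⊕1⊕0⊕1⊕0⊕0 = 0
s2 (pos 2,3,6,7,10,11,14,15): 1⊕0⊕1⊕1⊕0⊕1⊕1⊕0 = 1
s4 (pos 4,5,6,7,12,13,14,15): 1⊕0⊕1⊕1⊕1⊕0⊕1⊕0 = 1
s8 (pos 8,9,10,11,12,13,14,15): 0⊕0⊕0⊕1⊕1⊕0⊕1⊕0 = 1
Syndrome s8…s1 = 1110 → error at position 14.

1110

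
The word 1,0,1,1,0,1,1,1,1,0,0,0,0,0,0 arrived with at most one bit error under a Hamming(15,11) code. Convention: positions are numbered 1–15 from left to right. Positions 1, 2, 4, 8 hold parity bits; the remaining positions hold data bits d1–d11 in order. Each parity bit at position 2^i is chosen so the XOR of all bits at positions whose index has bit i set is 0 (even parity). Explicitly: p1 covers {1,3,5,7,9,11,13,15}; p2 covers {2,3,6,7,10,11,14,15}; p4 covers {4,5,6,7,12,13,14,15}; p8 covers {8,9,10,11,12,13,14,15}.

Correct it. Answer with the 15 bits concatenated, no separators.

101100111000000

s1 (pos 1,3,5,7,9,11,13,15): 1⊕1⊕0⊕1⊕1⊕0⊕0⊕0 = 0
s2 (pos 2,3,6,7,10,11,14,15): 0⊕1⊕1⊕1⊕0⊕0⊕0⊕0 = 1
s4 (pos 4,5,6,7,12,13,14,15): 1⊕0⊕1⊕1⊕0⊕0⊕0⊕0 = 1
s8 (pos 8,9,10,11,12,13,14,15): 1⊕1⊕0⊕0⊕0⊕0⊕0⊕0 = 0
Syndrome s8…s1 = 0110 → error at position 6.
Flip position 6: 101101111000000 → 101100111000000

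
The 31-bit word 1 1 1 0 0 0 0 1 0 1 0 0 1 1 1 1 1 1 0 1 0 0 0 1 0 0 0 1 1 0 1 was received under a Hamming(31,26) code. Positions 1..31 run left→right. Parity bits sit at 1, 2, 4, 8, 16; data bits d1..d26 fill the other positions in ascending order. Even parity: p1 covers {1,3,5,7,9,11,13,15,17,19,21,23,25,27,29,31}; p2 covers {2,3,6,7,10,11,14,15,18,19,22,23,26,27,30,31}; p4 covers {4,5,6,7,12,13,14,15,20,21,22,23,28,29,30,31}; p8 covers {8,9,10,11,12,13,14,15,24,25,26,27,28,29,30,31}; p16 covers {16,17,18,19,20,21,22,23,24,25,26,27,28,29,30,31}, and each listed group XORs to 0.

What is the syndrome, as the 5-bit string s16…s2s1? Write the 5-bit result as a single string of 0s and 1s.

01111

s1 (pos 1,3,5,7,9,11,13,15,17,19,21,23,25,27,29,31): 1⊕1⊕0⊕0⊕0⊕0⊕1⊕1⊕1⊕0⊕0⊕0⊕0⊕0⊕1⊕1 = 1
s2 (pos 2,3,6,7,10,11,14,15,18,19,22,23,26,27,30,31): 1⊕1⊕0⊕0⊕1⊕0⊕1⊕1⊕1⊕0⊕0⊕0⊕0⊕0⊕0⊕1 = 1
s4 (pos 4,5,6,7,12,13,14,15,20,21,22,23,28,29,30,31): 0⊕0⊕0⊕0⊕0⊕1⊕1⊕1⊕1⊕0⊕0⊕0⊕1⊕1⊕0⊕1 = 1
s8 (pos 8,9,10,11,12,13,14,15,24,25,26,27,28,29,30,31): 1⊕0⊕1⊕0⊕0⊕1⊕1⊕1⊕1⊕0⊕0⊕0⊕1⊕1⊕0⊕1 = 1
s16 (pos 16,17,18,19,20,21,22,23,24,25,26,27,28,29,30,31): 1⊕1⊕1⊕0⊕1⊕0⊕0⊕0⊕1⊕0⊕0⊕0⊕1⊕1⊕0⊕1 = 0
Syndrome s16…s1 = 01111 → error at position 15.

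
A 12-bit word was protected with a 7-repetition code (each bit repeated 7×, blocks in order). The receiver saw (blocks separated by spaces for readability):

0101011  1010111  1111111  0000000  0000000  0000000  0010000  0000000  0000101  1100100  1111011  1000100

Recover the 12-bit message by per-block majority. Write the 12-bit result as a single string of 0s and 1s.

Block 1 (0101011): 4 ones → 1
Block 2 (1010111): 5 ones → 1
Block 3 (1111111): 7 ones → 1
Block 4 (0000000): 0 ones → 0
Block 5 (0000000): 0 ones → 0
Block 6 (0000000): 0 ones → 0
Block 7 (0010000): 1 one → 0
Block 8 (0000000): 0 ones → 0
Block 9 (0000101): 2 ones → 0
Block 10 (1100100): 3 ones → 0
Block 11 (1111011): 6 ones → 1
Block 12 (1000100): 2 ones → 0

111000000010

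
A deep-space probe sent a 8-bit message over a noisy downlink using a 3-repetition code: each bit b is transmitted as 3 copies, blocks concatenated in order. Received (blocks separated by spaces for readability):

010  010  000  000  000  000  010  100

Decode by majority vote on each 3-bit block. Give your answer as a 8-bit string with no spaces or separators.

00000000

Block 1 (010): 1 one → 0
Block 2 (010): 1 one → 0
Block 3 (000): 0 ones → 0
Block 4 (000): 0 ones → 0
Block 5 (000): 0 ones → 0
Block 6 (000): 0 ones → 0
Block 7 (010): 1 one → 0
Block 8 (100): 1 one → 0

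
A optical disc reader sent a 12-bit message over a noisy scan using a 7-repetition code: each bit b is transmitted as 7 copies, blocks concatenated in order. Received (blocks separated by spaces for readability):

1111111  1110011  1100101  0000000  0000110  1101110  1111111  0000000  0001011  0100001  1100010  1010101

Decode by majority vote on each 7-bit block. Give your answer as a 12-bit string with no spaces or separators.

111001100001

Block 1 (1111111): 7 ones → 1
Block 2 (1110011): 5 ones → 1
Block 3 (1100101): 4 ones → 1
Block 4 (0000000): 0 ones → 0
Block 5 (0000110): 2 ones → 0
Block 6 (1101110): 5 ones → 1
Block 7 (1111111): 7 ones → 1
Block 8 (0000000): 0 ones → 0
Block 9 (0001011): 3 ones → 0
Block 10 (0100001): 2 ones → 0
Block 11 (1100010): 3 ones → 0
Block 12 (1010101): 4 ones → 1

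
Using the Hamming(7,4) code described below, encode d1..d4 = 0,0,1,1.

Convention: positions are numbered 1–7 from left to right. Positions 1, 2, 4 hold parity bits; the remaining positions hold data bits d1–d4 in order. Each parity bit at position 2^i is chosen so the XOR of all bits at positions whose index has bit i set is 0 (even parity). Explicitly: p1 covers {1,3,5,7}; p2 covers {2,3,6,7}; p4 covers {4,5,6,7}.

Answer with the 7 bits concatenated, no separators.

Place data at non-parity positions: p1 p2 0 p4 0 1 1
p1 (pos 1,3,5,7): XOR of data positions = 0⊕0⊕1 = 1
p2 (pos 2,3,6,7): XOR of data positions = 0⊕1⊕1 = 0
p4 (pos 4,5,6,7): XOR of data positions = 0⊕1⊕1 = 0
Codeword: 1000011

1000011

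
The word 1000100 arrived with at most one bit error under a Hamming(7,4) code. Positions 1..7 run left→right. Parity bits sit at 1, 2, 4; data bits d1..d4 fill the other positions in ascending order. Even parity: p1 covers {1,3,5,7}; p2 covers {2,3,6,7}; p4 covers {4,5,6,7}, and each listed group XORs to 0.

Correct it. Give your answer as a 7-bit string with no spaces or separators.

1001100

s1 (pos 1,3,5,7): 1⊕0⊕1⊕0 = 0
s2 (pos 2,3,6,7): 0⊕0⊕0⊕0 = 0
s4 (pos 4,5,6,7): 0⊕1⊕0⊕0 = 1
Syndrome s4…s1 = 100 → error at position 4.
Flip position 4: 1000100 → 1001100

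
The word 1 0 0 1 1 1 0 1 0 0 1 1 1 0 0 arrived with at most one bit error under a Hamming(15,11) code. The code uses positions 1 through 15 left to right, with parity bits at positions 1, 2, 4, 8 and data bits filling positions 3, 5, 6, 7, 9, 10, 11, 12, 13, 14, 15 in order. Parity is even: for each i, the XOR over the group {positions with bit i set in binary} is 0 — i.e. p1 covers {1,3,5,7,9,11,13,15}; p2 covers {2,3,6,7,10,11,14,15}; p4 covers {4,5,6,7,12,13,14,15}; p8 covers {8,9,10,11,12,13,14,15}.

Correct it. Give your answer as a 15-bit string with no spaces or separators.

100011010011100

s1 (pos 1,3,5,7,9,11,13,15): 1⊕0⊕1⊕0⊕0⊕1⊕1⊕0 = 0
s2 (pos 2,3,6,7,10,11,14,15): 0⊕0⊕1⊕0⊕0⊕1⊕0⊕0 = 0
s4 (pos 4,5,6,7,12,13,14,15): 1⊕1⊕1⊕0⊕1⊕1⊕0⊕0 = 1
s8 (pos 8,9,10,11,12,13,14,15): 1⊕0⊕0⊕1⊕1⊕1⊕0⊕0 = 0
Syndrome s8…s1 = 0100 → error at position 4.
Flip position 4: 100111010011100 → 100011010011100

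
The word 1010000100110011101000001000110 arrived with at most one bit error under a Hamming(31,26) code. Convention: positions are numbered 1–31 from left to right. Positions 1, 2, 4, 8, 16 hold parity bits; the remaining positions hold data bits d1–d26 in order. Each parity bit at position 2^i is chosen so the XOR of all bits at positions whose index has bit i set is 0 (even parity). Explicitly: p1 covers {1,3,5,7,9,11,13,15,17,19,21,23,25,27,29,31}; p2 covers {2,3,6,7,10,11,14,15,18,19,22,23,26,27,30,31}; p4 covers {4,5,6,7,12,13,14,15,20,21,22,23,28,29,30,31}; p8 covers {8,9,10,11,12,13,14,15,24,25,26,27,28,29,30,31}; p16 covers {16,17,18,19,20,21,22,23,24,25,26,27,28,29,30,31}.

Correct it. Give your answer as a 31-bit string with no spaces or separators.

1010000101110011101000001000110

s1 (pos 1,3,5,7,9,11,13,15,17,19,21,23,25,27,29,31): 1⊕1⊕0⊕0⊕0⊕1⊕0⊕1⊕1⊕1⊕0⊕0⊕1⊕0⊕1⊕0 = 0
s2 (pos 2,3,6,7,10,11,14,15,18,19,22,23,26,27,30,31): 0⊕1⊕0⊕0⊕0⊕1⊕0⊕1⊕0⊕1⊕0⊕0⊕0⊕0⊕1⊕0 = 1
s4 (pos 4,5,6,7,12,13,14,15,20,21,22,23,28,29,30,31): 0⊕0⊕0⊕0⊕1⊕0⊕0⊕1⊕0⊕0⊕0⊕0⊕0⊕1⊕1⊕0 = 0
s8 (pos 8,9,10,11,12,13,14,15,24,25,26,27,28,29,30,31): 1⊕0⊕0⊕1⊕1⊕0⊕0⊕1⊕0⊕1⊕0⊕0⊕0⊕1⊕1⊕0 = 1
s16 (pos 16,17,18,19,20,21,22,23,24,25,26,27,28,29,30,31): 1⊕1⊕0⊕1⊕0⊕0⊕0⊕0⊕0⊕1⊕0⊕0⊕0⊕1⊕1⊕0 = 0
Syndrome s16…s1 = 01010 → error at position 10.
Flip position 10: 1010000100110011101000001000110 → 1010000101110011101000001000110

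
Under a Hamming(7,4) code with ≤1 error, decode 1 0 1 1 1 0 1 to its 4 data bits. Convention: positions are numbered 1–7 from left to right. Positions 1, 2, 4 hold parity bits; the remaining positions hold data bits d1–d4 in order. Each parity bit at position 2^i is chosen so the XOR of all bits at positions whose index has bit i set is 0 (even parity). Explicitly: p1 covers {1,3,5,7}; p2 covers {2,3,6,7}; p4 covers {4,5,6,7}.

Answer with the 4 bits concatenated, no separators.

s1 (pos 1,3,5,7): 1⊕1⊕1⊕1 = 0
s2 (pos 2,3,6,7): 0⊕1⊕0⊕1 = 0
s4 (pos 4,5,6,7): 1⊕1⊕0⊕1 = 1
Syndrome s4…s1 = 100 → error at position 4.
Flip position 4: 1011101 → 1010101
Read data bits from positions 3,5,6,7: 1101

1101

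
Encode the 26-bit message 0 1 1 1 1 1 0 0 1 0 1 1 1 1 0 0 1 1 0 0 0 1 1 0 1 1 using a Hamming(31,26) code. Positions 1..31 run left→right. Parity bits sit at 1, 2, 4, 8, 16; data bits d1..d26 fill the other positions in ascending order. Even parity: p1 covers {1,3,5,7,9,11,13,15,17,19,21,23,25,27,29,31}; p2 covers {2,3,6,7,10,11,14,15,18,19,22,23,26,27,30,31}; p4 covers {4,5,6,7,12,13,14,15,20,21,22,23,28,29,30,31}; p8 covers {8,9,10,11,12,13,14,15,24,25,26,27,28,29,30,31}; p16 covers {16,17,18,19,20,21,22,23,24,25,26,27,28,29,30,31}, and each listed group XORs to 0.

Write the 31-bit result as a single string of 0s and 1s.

Place data at non-parity positions: p1 p2 0 p4 1 1 1 p8 1 1 0 0 1 0 1 p16 1 1 1 0 0 1 1 0 0 0 1 1 0 1 1
p1 (pos 1,3,5,7,9,11,13,15,17,19,21,23,25,27,29,31): XOR of data positions = 0⊕1⊕1⊕1⊕0⊕1⊕1⊕1⊕1⊕0⊕1⊕0⊕1⊕0⊕1 = 0
p2 (pos 2,3,6,7,10,11,14,15,18,19,22,23,26,27,30,31): XOR of data positions = 0⊕1⊕1⊕1⊕0⊕0⊕1⊕1⊕1⊕1⊕1⊕0⊕1⊕1⊕1 = 1
p4 (pos 4,5,6,7,12,13,14,15,20,21,22,23,28,29,30,31): XOR of data positions = 1⊕1⊕1⊕0⊕1⊕0⊕1⊕0⊕0⊕1⊕1⊕1⊕0⊕1⊕1 = 0
p8 (pos 8,9,10,11,12,13,14,15,24,25,26,27,28,29,30,31): XOR of data positions = 1⊕1⊕0⊕0⊕1⊕0⊕1⊕0⊕0⊕0⊕1⊕1⊕0⊕1⊕1 = 0
p16 (pos 16,17,18,19,20,21,22,23,24,25,26,27,28,29,30,31): XOR of data positions = 1⊕1⊕1⊕0⊕0⊕1⊕1⊕0⊕0⊕0⊕1⊕1⊕0⊕1⊕1 = 1
Codeword: 0100111011001011111001100011011

0100111011001011111001100011011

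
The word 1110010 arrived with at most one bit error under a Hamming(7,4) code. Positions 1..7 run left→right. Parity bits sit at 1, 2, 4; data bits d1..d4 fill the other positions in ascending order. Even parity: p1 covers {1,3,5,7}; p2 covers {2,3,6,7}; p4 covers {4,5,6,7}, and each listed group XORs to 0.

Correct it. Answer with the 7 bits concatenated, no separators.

s1 (pos 1,3,5,7): 1⊕1⊕0⊕0 = 0
s2 (pos 2,3,6,7): 1⊕1⊕1⊕0 = 1
s4 (pos 4,5,6,7): 0⊕0⊕1⊕0 = 1
Syndrome s4…s1 = 110 → error at position 6.
Flip position 6: 1110010 → 1110000

1110000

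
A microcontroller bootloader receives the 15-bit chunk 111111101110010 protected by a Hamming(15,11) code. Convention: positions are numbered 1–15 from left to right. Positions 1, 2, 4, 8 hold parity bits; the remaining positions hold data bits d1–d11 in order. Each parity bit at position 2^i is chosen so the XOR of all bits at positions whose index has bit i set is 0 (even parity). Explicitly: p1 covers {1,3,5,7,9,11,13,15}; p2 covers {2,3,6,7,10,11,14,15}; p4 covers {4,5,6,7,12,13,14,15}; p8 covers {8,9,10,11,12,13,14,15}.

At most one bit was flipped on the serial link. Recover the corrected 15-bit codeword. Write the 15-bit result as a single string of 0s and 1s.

111110101110010

s1 (pos 1,3,5,7,9,11,13,15): 1⊕1⊕1⊕1⊕1⊕1⊕0⊕0 = 0
s2 (pos 2,3,6,7,10,11,14,15): 1⊕1⊕1⊕1⊕1⊕1⊕1⊕0 = 1
s4 (pos 4,5,6,7,12,13,14,15): 1⊕1⊕1⊕1⊕0⊕0⊕1⊕0 = 1
s8 (pos 8,9,10,11,12,13,14,15): 0⊕1⊕1⊕1⊕0⊕0⊕1⊕0 = 0
Syndrome s8…s1 = 0110 → error at position 6.
Flip position 6: 111111101110010 → 111110101110010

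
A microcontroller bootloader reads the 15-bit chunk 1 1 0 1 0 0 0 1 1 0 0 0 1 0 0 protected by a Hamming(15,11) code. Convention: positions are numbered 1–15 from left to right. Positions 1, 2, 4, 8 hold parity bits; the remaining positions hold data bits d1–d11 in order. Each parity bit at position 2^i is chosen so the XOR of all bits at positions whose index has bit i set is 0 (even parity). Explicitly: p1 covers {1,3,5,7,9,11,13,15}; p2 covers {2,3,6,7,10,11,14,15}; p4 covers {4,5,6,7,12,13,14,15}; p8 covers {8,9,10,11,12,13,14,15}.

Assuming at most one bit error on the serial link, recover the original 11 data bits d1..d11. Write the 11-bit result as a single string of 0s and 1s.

00001010100

s1 (pos 1,3,5,7,9,11,13,15): 1⊕0⊕0⊕0⊕1⊕0⊕1⊕0 = 1
s2 (pos 2,3,6,7,10,11,14,15): 1⊕0⊕0⊕0⊕0⊕0⊕0⊕0 = 1
s4 (pos 4,5,6,7,12,13,14,15): 1⊕0⊕0⊕0⊕0⊕1⊕0⊕0 = 0
s8 (pos 8,9,10,11,12,13,14,15): 1⊕1⊕0⊕0⊕0⊕1⊕0⊕0 = 1
Syndrome s8…s1 = 1011 → error at position 11.
Flip position 11: 110100011000100 → 110100011010100
Read data bits from positions 3,5,6,7,9,10,11,12,13,14,15: 00001010100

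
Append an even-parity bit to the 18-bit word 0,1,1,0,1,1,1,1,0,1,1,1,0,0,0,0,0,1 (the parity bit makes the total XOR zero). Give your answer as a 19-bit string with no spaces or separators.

XOR of the 18 data bits: 0⊕1⊕1⊕0⊕1⊕1⊕1⊕1⊕0⊕1⊕1⊕1⊕0⊕0⊕0⊕0⊕0⊕1 = 0
Parity bit = 0 (so all 19 bits XOR to 0).

0110111101110000010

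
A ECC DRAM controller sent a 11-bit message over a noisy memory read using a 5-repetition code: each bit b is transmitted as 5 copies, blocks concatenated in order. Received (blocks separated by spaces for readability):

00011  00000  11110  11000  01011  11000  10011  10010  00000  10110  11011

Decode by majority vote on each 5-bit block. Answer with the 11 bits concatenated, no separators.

Block 1 (00011): 2 ones → 0
Block 2 (00000): 0 ones → 0
Block 3 (11110): 4 ones → 1
Block 4 (11000): 2 ones → 0
Block 5 (01011): 3 ones → 1
Block 6 (11000): 2 ones → 0
Block 7 (10011): 3 ones → 1
Block 8 (10010): 2 ones → 0
Block 9 (00000): 0 ones → 0
Block 10 (10110): 3 ones → 1
Block 11 (11011): 4 ones → 1

00101010011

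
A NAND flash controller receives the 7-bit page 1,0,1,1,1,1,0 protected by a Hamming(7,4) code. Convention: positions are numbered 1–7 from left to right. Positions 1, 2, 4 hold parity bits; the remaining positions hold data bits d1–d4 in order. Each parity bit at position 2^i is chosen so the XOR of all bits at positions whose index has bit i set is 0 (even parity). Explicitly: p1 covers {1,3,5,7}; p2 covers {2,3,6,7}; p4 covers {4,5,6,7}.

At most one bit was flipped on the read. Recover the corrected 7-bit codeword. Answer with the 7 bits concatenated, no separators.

s1 (pos 1,3,5,7): 1⊕1⊕1⊕0 = 1
s2 (pos 2,3,6,7): 0⊕1⊕1⊕0 = 0
s4 (pos 4,5,6,7): 1⊕1⊕1⊕0 = 1
Syndrome s4…s1 = 101 → error at position 5.
Flip position 5: 1011110 → 1011010

1011010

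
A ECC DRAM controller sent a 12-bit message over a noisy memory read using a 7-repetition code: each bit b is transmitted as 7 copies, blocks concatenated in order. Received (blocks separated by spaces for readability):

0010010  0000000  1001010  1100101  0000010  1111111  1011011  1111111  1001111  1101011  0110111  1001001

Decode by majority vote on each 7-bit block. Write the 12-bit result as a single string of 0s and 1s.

Block 1 (0010010): 2 ones → 0
Block 2 (0000000): 0 ones → 0
Block 3 (1001010): 3 ones → 0
Block 4 (1100101): 4 ones → 1
Block 5 (0000010): 1 one → 0
Block 6 (1111111): 7 ones → 1
Block 7 (1011011): 5 ones → 1
Block 8 (1111111): 7 ones → 1
Block 9 (1001111): 5 ones → 1
Block 10 (1101011): 5 ones → 1
Block 11 (0110111): 5 ones → 1
Block 12 (1001001): 3 ones → 0

000101111110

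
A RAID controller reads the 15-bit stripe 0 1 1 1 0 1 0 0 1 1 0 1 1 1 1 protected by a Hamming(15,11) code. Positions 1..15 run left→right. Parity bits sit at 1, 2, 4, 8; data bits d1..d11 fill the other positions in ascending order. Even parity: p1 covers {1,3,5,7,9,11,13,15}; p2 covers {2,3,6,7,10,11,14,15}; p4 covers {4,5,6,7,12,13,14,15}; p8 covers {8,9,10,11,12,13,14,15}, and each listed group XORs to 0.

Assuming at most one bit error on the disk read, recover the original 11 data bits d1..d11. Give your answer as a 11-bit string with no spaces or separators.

10101101111

s1 (pos 1,3,5,7,9,11,13,15): 0⊕1⊕0⊕0⊕1⊕0⊕1⊕1 = 0
s2 (pos 2,3,6,7,10,11,14,15): 1⊕1⊕1⊕0⊕1⊕0⊕1⊕1 = 0
s4 (pos 4,5,6,7,12,13,14,15): 1⊕0⊕1⊕0⊕1⊕1⊕1⊕1 = 0
s8 (pos 8,9,10,11,12,13,14,15): 0⊕1⊕1⊕0⊕1⊕1⊕1⊕1 = 0
Syndrome s8…s1 = 0000 → no error.
Read data bits from positions 3,5,6,7,9,10,11,12,13,14,15: 10101101111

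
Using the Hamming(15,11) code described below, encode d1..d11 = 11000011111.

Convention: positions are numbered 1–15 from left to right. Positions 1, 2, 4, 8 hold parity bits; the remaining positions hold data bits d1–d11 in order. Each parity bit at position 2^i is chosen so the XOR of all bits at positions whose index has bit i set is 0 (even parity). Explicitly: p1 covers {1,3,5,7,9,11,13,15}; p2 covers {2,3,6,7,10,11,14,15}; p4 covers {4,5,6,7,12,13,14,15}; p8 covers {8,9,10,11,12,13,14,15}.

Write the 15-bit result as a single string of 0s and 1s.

101110010011111

Place data at non-parity positions: p1 p2 1 p4 1 0 0 p8 0 0 1 1 1 1 1
p1 (pos 1,3,5,7,9,11,13,15): XOR of data positions = 1⊕1⊕0⊕0⊕1⊕1⊕1 = 1
p2 (pos 2,3,6,7,10,11,14,15): XOR of data positions = 1⊕0⊕0⊕0⊕1⊕1⊕1 = 0
p4 (pos 4,5,6,7,12,13,14,15): XOR of data positions = 1⊕0⊕0⊕1⊕1⊕1⊕1 = 1
p8 (pos 8,9,10,11,12,13,14,15): XOR of data positions = 0⊕0⊕1⊕1⊕1⊕1⊕1 = 1
Codeword: 101110010011111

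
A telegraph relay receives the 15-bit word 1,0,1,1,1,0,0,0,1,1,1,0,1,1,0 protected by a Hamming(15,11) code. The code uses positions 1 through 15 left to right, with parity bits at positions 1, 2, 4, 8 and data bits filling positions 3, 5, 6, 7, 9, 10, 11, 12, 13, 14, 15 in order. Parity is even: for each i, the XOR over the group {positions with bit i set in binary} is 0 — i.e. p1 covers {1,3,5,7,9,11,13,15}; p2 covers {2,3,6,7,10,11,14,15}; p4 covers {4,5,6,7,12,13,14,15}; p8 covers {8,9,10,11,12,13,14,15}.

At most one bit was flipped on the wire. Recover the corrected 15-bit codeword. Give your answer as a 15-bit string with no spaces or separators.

101110011110110

s1 (pos 1,3,5,7,9,11,13,15): 1⊕1⊕1⊕0⊕1⊕1⊕1⊕0 = 0
s2 (pos 2,3,6,7,10,11,14,15): 0⊕1⊕0⊕0⊕1⊕1⊕1⊕0 = 0
s4 (pos 4,5,6,7,12,13,14,15): 1⊕1⊕0⊕0⊕0⊕1⊕1⊕0 = 0
s8 (pos 8,9,10,11,12,13,14,15): 0⊕1⊕1⊕1⊕0⊕1⊕1⊕0 = 1
Syndrome s8…s1 = 1000 → error at position 8.
Flip position 8: 101110001110110 → 101110011110110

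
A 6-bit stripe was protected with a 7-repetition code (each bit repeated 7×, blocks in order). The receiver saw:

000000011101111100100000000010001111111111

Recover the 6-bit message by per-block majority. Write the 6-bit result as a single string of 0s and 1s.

010011

Block 1 (0000000): 0 ones → 0
Block 2 (1110111): 6 ones → 1
Block 3 (1100100): 3 ones → 0
Block 4 (0000000): 0 ones → 0
Block 5 (1000111): 4 ones → 1
Block 6 (1111111): 7 ones → 1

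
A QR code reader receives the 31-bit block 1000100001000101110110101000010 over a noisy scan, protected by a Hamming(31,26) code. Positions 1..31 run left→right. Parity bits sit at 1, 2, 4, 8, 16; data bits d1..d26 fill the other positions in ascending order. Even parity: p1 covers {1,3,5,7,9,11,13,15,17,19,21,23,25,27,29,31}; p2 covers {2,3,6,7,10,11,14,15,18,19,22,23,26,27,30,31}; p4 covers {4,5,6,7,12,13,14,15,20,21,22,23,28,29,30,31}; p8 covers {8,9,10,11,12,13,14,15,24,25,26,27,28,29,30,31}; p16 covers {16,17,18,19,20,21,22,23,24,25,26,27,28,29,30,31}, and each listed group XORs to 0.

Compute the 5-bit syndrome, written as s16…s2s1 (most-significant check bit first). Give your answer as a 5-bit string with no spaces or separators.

00010

s1 (pos 1,3,5,7,9,11,13,15,17,19,21,23,25,27,29,31): 1⊕0⊕1⊕0⊕0⊕0⊕0⊕0⊕1⊕0⊕1⊕1⊕1⊕0⊕0⊕0 = 0
s2 (pos 2,3,6,7,10,11,14,15,18,19,22,23,26,27,30,31): 0⊕0⊕0⊕0⊕1⊕0⊕1⊕0⊕1⊕0⊕0⊕1⊕0⊕0⊕1⊕0 = 1
s4 (pos 4,5,6,7,12,13,14,15,20,21,22,23,28,29,30,31): 0⊕1⊕0⊕0⊕0⊕0⊕1⊕0⊕1⊕1⊕0⊕1⊕0⊕0⊕1⊕0 = 0
s8 (pos 8,9,10,11,12,13,14,15,24,25,26,27,28,29,30,31): 0⊕0⊕1⊕0⊕0⊕0⊕1⊕0⊕0⊕1⊕0⊕0⊕0⊕0⊕1⊕0 = 0
s16 (pos 16,17,18,19,20,21,22,23,24,25,26,27,28,29,30,31): 1⊕1⊕1⊕0⊕1⊕1⊕0⊕1⊕0⊕1⊕0⊕0⊕0⊕0⊕1⊕0 = 0
Syndrome s16…s1 = 00010 → error at position 2.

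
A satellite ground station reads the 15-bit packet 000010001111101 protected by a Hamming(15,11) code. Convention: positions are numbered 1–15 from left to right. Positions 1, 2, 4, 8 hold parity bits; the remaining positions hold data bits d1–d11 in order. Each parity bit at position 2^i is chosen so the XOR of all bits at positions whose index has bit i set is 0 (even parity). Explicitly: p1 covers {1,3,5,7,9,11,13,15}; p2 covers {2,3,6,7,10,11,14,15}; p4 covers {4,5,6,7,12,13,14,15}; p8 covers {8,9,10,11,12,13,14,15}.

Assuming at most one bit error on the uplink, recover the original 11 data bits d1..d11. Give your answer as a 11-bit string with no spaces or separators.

11001111101

s1 (pos 1,3,5,7,9,11,13,15): 0⊕0⊕1⊕0⊕1⊕1⊕1⊕1 = 1
s2 (pos 2,3,6,7,10,11,14,15): 0⊕0⊕0⊕0⊕1⊕1⊕0⊕1 = 1
s4 (pos 4,5,6,7,12,13,14,15): 0⊕1⊕0⊕0⊕1⊕1⊕0⊕1 = 0
s8 (pos 8,9,10,11,12,13,14,15): 0⊕1⊕1⊕1⊕1⊕1⊕0⊕1 = 0
Syndrome s8…s1 = 0011 → error at position 3.
Flip position 3: 000010001111101 → 001010001111101
Read data bits from positions 3,5,6,7,9,10,11,12,13,14,15: 11001111101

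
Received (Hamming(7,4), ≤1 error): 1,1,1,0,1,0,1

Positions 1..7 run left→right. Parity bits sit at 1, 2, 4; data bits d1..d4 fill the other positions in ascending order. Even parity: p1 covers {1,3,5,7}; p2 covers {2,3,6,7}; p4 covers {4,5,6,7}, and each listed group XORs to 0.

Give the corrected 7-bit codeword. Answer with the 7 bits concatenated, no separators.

1010101

s1 (pos 1,3,5,7): 1⊕1⊕1⊕1 = 0
s2 (pos 2,3,6,7): 1⊕1⊕0⊕1 = 1
s4 (pos 4,5,6,7): 0⊕1⊕0⊕1 = 0
Syndrome s4…s1 = 010 → error at position 2.
Flip position 2: 1110101 → 1010101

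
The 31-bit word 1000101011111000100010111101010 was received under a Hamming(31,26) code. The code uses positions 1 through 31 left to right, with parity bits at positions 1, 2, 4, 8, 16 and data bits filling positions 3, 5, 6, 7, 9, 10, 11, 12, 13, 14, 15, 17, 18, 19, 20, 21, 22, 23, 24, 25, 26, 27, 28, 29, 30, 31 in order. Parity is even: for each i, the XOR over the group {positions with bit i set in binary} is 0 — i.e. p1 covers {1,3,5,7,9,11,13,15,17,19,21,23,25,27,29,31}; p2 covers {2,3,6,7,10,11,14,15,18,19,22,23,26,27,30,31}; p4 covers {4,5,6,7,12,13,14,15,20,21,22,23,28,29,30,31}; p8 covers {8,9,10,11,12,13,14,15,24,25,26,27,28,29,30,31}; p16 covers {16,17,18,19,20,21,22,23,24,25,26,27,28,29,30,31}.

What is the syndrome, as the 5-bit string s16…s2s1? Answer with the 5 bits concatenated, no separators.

00000

s1 (pos 1,3,5,7,9,11,13,15,17,19,21,23,25,27,29,31): 1⊕0⊕1⊕1⊕1⊕1⊕1⊕0⊕1⊕0⊕1⊕1⊕1⊕0⊕0⊕0 = 0
s2 (pos 2,3,6,7,10,11,14,15,18,19,22,23,26,27,30,31): 0⊕0⊕0⊕1⊕1⊕1⊕0⊕0⊕0⊕0⊕0⊕1⊕1⊕0⊕1⊕0 = 0
s4 (pos 4,5,6,7,12,13,14,15,20,21,22,23,28,29,30,31): 0⊕1⊕0⊕1⊕1⊕1⊕0⊕0⊕0⊕1⊕0⊕1⊕1⊕0⊕1⊕0 = 0
s8 (pos 8,9,10,11,12,13,14,15,24,25,26,27,28,29,30,31): 0⊕1⊕1⊕1⊕1⊕1⊕0⊕0⊕1⊕1⊕1⊕0⊕1⊕0⊕1⊕0 = 0
s16 (pos 16,17,18,19,20,21,22,23,24,25,26,27,28,29,30,31): 0⊕1⊕0⊕0⊕0⊕1⊕0⊕1⊕1⊕1⊕1⊕0⊕1⊕0⊕1⊕0 = 0
Syndrome s16…s1 = 00000 → no error.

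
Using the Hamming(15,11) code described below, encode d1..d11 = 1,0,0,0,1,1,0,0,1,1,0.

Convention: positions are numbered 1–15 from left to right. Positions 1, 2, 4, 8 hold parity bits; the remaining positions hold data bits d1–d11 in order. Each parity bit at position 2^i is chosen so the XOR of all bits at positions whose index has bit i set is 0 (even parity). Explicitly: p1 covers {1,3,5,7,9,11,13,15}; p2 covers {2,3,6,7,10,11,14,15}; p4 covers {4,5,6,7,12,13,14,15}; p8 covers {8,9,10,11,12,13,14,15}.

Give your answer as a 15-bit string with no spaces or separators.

111000001100110

Place data at non-parity positions: p1 p2 1 p4 0 0 0 p8 1 1 0 0 1 1 0
p1 (pos 1,3,5,7,9,11,13,15): XOR of data positions = 1⊕0⊕0⊕1⊕0⊕1⊕0 = 1
p2 (pos 2,3,6,7,10,11,14,15): XOR of data positions = 1⊕0⊕0⊕1⊕0⊕1⊕0 = 1
p4 (pos 4,5,6,7,12,13,14,15): XOR of data positions = 0⊕0⊕0⊕0⊕1⊕1⊕0 = 0
p8 (pos 8,9,10,11,12,13,14,15): XOR of data positions = 1⊕1⊕0⊕0⊕1⊕1⊕0 = 0
Codeword: 111000001100110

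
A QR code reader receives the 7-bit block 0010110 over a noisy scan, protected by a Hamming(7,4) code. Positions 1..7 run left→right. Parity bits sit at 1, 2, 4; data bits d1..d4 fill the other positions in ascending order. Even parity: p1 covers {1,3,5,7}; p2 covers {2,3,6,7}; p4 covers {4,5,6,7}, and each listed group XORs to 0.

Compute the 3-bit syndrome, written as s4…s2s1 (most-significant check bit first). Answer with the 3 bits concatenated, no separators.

000

s1 (pos 1,3,5,7): 0⊕1⊕1⊕0 = 0
s2 (pos 2,3,6,7): 0⊕1⊕1⊕0 = 0
s4 (pos 4,5,6,7): 0⊕1⊕1⊕0 = 0
Syndrome s4…s1 = 000 → no error.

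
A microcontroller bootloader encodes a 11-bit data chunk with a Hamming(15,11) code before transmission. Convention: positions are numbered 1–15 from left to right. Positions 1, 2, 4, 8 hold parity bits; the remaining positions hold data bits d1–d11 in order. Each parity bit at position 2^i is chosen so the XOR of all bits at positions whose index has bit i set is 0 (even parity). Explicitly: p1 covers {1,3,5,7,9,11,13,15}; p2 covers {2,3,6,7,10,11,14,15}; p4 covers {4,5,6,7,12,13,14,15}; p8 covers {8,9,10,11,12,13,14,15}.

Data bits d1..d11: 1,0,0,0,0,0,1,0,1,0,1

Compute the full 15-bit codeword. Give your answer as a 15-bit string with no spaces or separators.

011000010010101

Place data at non-parity positions: p1 p2 1 p4 0 0 0 p8 0 0 1 0 1 0 1
p1 (pos 1,3,5,7,9,11,13,15): XOR of data positions = 1⊕0⊕0⊕0⊕1⊕1⊕1 = 0
p2 (pos 2,3,6,7,10,11,14,15): XOR of data positions = 1⊕0⊕0⊕0⊕1⊕0⊕1 = 1
p4 (pos 4,5,6,7,12,13,14,15): XOR of data positions = 0⊕0⊕0⊕0⊕1⊕0⊕1 = 0
p8 (pos 8,9,10,11,12,13,14,15): XOR of data positions = 0⊕0⊕1⊕0⊕1⊕0⊕1 = 1
Codeword: 011000010010101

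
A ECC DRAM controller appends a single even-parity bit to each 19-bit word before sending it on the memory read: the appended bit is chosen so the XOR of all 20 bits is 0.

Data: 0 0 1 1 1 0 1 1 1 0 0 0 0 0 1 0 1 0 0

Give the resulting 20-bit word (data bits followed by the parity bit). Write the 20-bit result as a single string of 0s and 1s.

00111011100000101000

XOR of the 19 data bits: 0⊕0⊕1⊕1⊕1⊕0⊕1⊕1⊕1⊕0⊕0⊕0⊕0⊕0⊕1⊕0⊕1⊕0⊕0 = 0
Parity bit = 0 (so all 20 bits XOR to 0).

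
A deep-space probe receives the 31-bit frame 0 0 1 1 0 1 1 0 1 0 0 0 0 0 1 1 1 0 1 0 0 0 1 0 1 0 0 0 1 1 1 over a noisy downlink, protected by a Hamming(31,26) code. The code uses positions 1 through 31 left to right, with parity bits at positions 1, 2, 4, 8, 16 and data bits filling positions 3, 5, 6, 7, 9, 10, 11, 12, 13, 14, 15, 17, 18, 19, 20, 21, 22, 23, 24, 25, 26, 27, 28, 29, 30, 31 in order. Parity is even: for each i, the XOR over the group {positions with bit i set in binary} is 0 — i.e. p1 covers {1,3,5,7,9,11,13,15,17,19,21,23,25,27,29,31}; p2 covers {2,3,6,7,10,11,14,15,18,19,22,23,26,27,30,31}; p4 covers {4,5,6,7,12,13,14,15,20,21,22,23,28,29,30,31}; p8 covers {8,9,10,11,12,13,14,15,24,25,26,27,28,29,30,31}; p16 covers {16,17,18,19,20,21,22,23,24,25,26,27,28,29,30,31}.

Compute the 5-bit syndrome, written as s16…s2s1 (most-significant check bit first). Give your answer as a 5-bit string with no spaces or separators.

00000

s1 (pos 1,3,5,7,9,11,13,15,17,19,21,23,25,27,29,31): 0⊕1⊕0⊕1⊕1⊕0⊕0⊕1⊕1⊕1⊕0⊕1⊕1⊕0⊕1⊕1 = 0
s2 (pos 2,3,6,7,10,11,14,15,18,19,22,23,26,27,30,31): 0⊕1⊕1⊕1⊕0⊕0⊕0⊕1⊕0⊕1⊕0⊕1⊕0⊕0⊕1⊕1 = 0
s4 (pos 4,5,6,7,12,13,14,15,20,21,22,23,28,29,30,31): 1⊕0⊕1⊕1⊕0⊕0⊕0⊕1⊕0⊕0⊕0⊕1⊕0⊕1⊕1⊕1 = 0
s8 (pos 8,9,10,11,12,13,14,15,24,25,26,27,28,29,30,31): 0⊕1⊕0⊕0⊕0⊕0⊕0⊕1⊕0⊕1⊕0⊕0⊕0⊕1⊕1⊕1 = 0
s16 (pos 16,17,18,19,20,21,22,23,24,25,26,27,28,29,30,31): 1⊕1⊕0⊕1⊕0⊕0⊕0⊕1⊕0⊕1⊕0⊕0⊕0⊕1⊕1⊕1 = 0
Syndrome s16…s1 = 00000 → no error.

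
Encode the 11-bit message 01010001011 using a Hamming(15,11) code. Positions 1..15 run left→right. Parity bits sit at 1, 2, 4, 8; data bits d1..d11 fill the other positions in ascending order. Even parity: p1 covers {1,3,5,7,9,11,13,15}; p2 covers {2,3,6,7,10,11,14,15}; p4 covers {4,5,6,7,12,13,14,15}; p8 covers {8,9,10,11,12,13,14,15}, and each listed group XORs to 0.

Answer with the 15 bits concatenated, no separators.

Place data at non-parity positions: p1 p2 0 p4 1 0 1 p8 0 0 0 1 0 1 1
p1 (pos 1,3,5,7,9,11,13,15): XOR of data positions = 0⊕1⊕1⊕0⊕0⊕0⊕1 = 1
p2 (pos 2,3,6,7,10,11,14,15): XOR of data positions = 0⊕0⊕1⊕0⊕0⊕1⊕1 = 1
p4 (pos 4,5,6,7,12,13,14,15): XOR of data positions = 1⊕0⊕1⊕1⊕0⊕1⊕1 = 1
p8 (pos 8,9,10,11,12,13,14,15): XOR of data positions = 0⊕0⊕0⊕1⊕0⊕1⊕1 = 1
Codeword: 110110110001011

110110110001011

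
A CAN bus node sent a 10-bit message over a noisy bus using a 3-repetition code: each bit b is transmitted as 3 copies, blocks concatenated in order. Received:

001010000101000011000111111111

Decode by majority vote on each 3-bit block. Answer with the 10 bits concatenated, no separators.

0001010111

Block 1 (001): 1 one → 0
Block 2 (010): 1 one → 0
Block 3 (000): 0 ones → 0
Block 4 (101): 2 ones → 1
Block 5 (000): 0 ones → 0
Block 6 (011): 2 ones → 1
Block 7 (000): 0 ones → 0
Block 8 (111): 3 ones → 1
Block 9 (111): 3 ones → 1
Block 10 (111): 3 ones → 1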